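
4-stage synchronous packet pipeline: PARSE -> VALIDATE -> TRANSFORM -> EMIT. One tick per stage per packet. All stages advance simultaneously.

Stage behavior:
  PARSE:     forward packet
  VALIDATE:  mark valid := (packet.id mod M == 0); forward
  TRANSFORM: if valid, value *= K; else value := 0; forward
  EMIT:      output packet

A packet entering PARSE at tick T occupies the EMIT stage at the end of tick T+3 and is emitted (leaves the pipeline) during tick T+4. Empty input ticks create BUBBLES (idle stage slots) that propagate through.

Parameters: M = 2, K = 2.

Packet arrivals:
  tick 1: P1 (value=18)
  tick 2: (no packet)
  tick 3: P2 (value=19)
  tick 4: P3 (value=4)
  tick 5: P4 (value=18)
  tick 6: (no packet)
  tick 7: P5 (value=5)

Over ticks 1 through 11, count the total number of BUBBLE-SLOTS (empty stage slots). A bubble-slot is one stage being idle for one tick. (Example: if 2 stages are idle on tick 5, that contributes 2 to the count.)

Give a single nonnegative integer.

Answer: 24

Derivation:
Tick 1: [PARSE:P1(v=18,ok=F), VALIDATE:-, TRANSFORM:-, EMIT:-] out:-; bubbles=3
Tick 2: [PARSE:-, VALIDATE:P1(v=18,ok=F), TRANSFORM:-, EMIT:-] out:-; bubbles=3
Tick 3: [PARSE:P2(v=19,ok=F), VALIDATE:-, TRANSFORM:P1(v=0,ok=F), EMIT:-] out:-; bubbles=2
Tick 4: [PARSE:P3(v=4,ok=F), VALIDATE:P2(v=19,ok=T), TRANSFORM:-, EMIT:P1(v=0,ok=F)] out:-; bubbles=1
Tick 5: [PARSE:P4(v=18,ok=F), VALIDATE:P3(v=4,ok=F), TRANSFORM:P2(v=38,ok=T), EMIT:-] out:P1(v=0); bubbles=1
Tick 6: [PARSE:-, VALIDATE:P4(v=18,ok=T), TRANSFORM:P3(v=0,ok=F), EMIT:P2(v=38,ok=T)] out:-; bubbles=1
Tick 7: [PARSE:P5(v=5,ok=F), VALIDATE:-, TRANSFORM:P4(v=36,ok=T), EMIT:P3(v=0,ok=F)] out:P2(v=38); bubbles=1
Tick 8: [PARSE:-, VALIDATE:P5(v=5,ok=F), TRANSFORM:-, EMIT:P4(v=36,ok=T)] out:P3(v=0); bubbles=2
Tick 9: [PARSE:-, VALIDATE:-, TRANSFORM:P5(v=0,ok=F), EMIT:-] out:P4(v=36); bubbles=3
Tick 10: [PARSE:-, VALIDATE:-, TRANSFORM:-, EMIT:P5(v=0,ok=F)] out:-; bubbles=3
Tick 11: [PARSE:-, VALIDATE:-, TRANSFORM:-, EMIT:-] out:P5(v=0); bubbles=4
Total bubble-slots: 24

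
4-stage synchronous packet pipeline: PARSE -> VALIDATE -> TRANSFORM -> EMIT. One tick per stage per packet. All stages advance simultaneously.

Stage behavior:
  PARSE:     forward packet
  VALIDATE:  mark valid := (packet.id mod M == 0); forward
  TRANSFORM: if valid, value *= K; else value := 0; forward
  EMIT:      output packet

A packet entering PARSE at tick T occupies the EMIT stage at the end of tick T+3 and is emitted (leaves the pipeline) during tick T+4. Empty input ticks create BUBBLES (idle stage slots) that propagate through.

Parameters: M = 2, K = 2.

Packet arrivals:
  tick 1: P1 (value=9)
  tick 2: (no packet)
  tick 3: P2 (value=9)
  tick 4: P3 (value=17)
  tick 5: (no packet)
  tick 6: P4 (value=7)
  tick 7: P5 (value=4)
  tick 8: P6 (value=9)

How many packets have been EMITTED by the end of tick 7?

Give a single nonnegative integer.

Answer: 2

Derivation:
Tick 1: [PARSE:P1(v=9,ok=F), VALIDATE:-, TRANSFORM:-, EMIT:-] out:-; in:P1
Tick 2: [PARSE:-, VALIDATE:P1(v=9,ok=F), TRANSFORM:-, EMIT:-] out:-; in:-
Tick 3: [PARSE:P2(v=9,ok=F), VALIDATE:-, TRANSFORM:P1(v=0,ok=F), EMIT:-] out:-; in:P2
Tick 4: [PARSE:P3(v=17,ok=F), VALIDATE:P2(v=9,ok=T), TRANSFORM:-, EMIT:P1(v=0,ok=F)] out:-; in:P3
Tick 5: [PARSE:-, VALIDATE:P3(v=17,ok=F), TRANSFORM:P2(v=18,ok=T), EMIT:-] out:P1(v=0); in:-
Tick 6: [PARSE:P4(v=7,ok=F), VALIDATE:-, TRANSFORM:P3(v=0,ok=F), EMIT:P2(v=18,ok=T)] out:-; in:P4
Tick 7: [PARSE:P5(v=4,ok=F), VALIDATE:P4(v=7,ok=T), TRANSFORM:-, EMIT:P3(v=0,ok=F)] out:P2(v=18); in:P5
Emitted by tick 7: ['P1', 'P2']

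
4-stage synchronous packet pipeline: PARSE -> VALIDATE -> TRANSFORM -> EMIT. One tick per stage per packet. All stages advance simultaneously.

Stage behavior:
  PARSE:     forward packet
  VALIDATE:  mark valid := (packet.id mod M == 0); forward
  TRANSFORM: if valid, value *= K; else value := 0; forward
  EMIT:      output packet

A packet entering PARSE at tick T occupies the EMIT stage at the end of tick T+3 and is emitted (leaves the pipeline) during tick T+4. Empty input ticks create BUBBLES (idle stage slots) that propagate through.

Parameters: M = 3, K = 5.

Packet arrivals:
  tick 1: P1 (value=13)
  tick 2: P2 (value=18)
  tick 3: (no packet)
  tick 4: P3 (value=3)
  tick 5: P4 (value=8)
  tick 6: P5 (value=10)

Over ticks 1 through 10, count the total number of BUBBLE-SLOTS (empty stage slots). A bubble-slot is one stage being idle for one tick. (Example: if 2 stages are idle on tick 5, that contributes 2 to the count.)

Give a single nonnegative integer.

Answer: 20

Derivation:
Tick 1: [PARSE:P1(v=13,ok=F), VALIDATE:-, TRANSFORM:-, EMIT:-] out:-; bubbles=3
Tick 2: [PARSE:P2(v=18,ok=F), VALIDATE:P1(v=13,ok=F), TRANSFORM:-, EMIT:-] out:-; bubbles=2
Tick 3: [PARSE:-, VALIDATE:P2(v=18,ok=F), TRANSFORM:P1(v=0,ok=F), EMIT:-] out:-; bubbles=2
Tick 4: [PARSE:P3(v=3,ok=F), VALIDATE:-, TRANSFORM:P2(v=0,ok=F), EMIT:P1(v=0,ok=F)] out:-; bubbles=1
Tick 5: [PARSE:P4(v=8,ok=F), VALIDATE:P3(v=3,ok=T), TRANSFORM:-, EMIT:P2(v=0,ok=F)] out:P1(v=0); bubbles=1
Tick 6: [PARSE:P5(v=10,ok=F), VALIDATE:P4(v=8,ok=F), TRANSFORM:P3(v=15,ok=T), EMIT:-] out:P2(v=0); bubbles=1
Tick 7: [PARSE:-, VALIDATE:P5(v=10,ok=F), TRANSFORM:P4(v=0,ok=F), EMIT:P3(v=15,ok=T)] out:-; bubbles=1
Tick 8: [PARSE:-, VALIDATE:-, TRANSFORM:P5(v=0,ok=F), EMIT:P4(v=0,ok=F)] out:P3(v=15); bubbles=2
Tick 9: [PARSE:-, VALIDATE:-, TRANSFORM:-, EMIT:P5(v=0,ok=F)] out:P4(v=0); bubbles=3
Tick 10: [PARSE:-, VALIDATE:-, TRANSFORM:-, EMIT:-] out:P5(v=0); bubbles=4
Total bubble-slots: 20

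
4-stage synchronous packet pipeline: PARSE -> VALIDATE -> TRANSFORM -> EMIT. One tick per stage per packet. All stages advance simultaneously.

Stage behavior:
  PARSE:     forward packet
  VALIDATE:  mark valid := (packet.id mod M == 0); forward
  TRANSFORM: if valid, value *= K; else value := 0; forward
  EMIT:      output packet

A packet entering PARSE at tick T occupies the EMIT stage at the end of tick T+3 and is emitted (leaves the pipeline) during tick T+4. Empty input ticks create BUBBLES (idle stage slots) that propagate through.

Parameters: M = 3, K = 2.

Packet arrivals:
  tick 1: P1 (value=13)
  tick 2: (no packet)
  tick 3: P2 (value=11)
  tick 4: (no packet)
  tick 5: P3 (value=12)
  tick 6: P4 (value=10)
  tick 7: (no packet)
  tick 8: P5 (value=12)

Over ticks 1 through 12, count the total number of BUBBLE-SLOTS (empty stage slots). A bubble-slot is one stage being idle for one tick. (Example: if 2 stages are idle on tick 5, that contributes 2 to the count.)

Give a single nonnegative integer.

Tick 1: [PARSE:P1(v=13,ok=F), VALIDATE:-, TRANSFORM:-, EMIT:-] out:-; bubbles=3
Tick 2: [PARSE:-, VALIDATE:P1(v=13,ok=F), TRANSFORM:-, EMIT:-] out:-; bubbles=3
Tick 3: [PARSE:P2(v=11,ok=F), VALIDATE:-, TRANSFORM:P1(v=0,ok=F), EMIT:-] out:-; bubbles=2
Tick 4: [PARSE:-, VALIDATE:P2(v=11,ok=F), TRANSFORM:-, EMIT:P1(v=0,ok=F)] out:-; bubbles=2
Tick 5: [PARSE:P3(v=12,ok=F), VALIDATE:-, TRANSFORM:P2(v=0,ok=F), EMIT:-] out:P1(v=0); bubbles=2
Tick 6: [PARSE:P4(v=10,ok=F), VALIDATE:P3(v=12,ok=T), TRANSFORM:-, EMIT:P2(v=0,ok=F)] out:-; bubbles=1
Tick 7: [PARSE:-, VALIDATE:P4(v=10,ok=F), TRANSFORM:P3(v=24,ok=T), EMIT:-] out:P2(v=0); bubbles=2
Tick 8: [PARSE:P5(v=12,ok=F), VALIDATE:-, TRANSFORM:P4(v=0,ok=F), EMIT:P3(v=24,ok=T)] out:-; bubbles=1
Tick 9: [PARSE:-, VALIDATE:P5(v=12,ok=F), TRANSFORM:-, EMIT:P4(v=0,ok=F)] out:P3(v=24); bubbles=2
Tick 10: [PARSE:-, VALIDATE:-, TRANSFORM:P5(v=0,ok=F), EMIT:-] out:P4(v=0); bubbles=3
Tick 11: [PARSE:-, VALIDATE:-, TRANSFORM:-, EMIT:P5(v=0,ok=F)] out:-; bubbles=3
Tick 12: [PARSE:-, VALIDATE:-, TRANSFORM:-, EMIT:-] out:P5(v=0); bubbles=4
Total bubble-slots: 28

Answer: 28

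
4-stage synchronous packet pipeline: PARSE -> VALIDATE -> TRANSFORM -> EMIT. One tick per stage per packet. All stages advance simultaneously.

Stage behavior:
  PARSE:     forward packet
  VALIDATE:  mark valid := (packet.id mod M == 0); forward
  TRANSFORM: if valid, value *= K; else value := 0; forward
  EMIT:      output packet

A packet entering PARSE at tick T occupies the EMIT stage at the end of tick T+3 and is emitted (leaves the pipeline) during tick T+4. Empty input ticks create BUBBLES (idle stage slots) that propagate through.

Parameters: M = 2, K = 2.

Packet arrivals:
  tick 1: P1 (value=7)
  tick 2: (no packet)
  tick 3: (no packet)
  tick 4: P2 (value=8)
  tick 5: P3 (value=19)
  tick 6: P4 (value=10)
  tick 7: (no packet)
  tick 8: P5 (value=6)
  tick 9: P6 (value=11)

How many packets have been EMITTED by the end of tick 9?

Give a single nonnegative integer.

Tick 1: [PARSE:P1(v=7,ok=F), VALIDATE:-, TRANSFORM:-, EMIT:-] out:-; in:P1
Tick 2: [PARSE:-, VALIDATE:P1(v=7,ok=F), TRANSFORM:-, EMIT:-] out:-; in:-
Tick 3: [PARSE:-, VALIDATE:-, TRANSFORM:P1(v=0,ok=F), EMIT:-] out:-; in:-
Tick 4: [PARSE:P2(v=8,ok=F), VALIDATE:-, TRANSFORM:-, EMIT:P1(v=0,ok=F)] out:-; in:P2
Tick 5: [PARSE:P3(v=19,ok=F), VALIDATE:P2(v=8,ok=T), TRANSFORM:-, EMIT:-] out:P1(v=0); in:P3
Tick 6: [PARSE:P4(v=10,ok=F), VALIDATE:P3(v=19,ok=F), TRANSFORM:P2(v=16,ok=T), EMIT:-] out:-; in:P4
Tick 7: [PARSE:-, VALIDATE:P4(v=10,ok=T), TRANSFORM:P3(v=0,ok=F), EMIT:P2(v=16,ok=T)] out:-; in:-
Tick 8: [PARSE:P5(v=6,ok=F), VALIDATE:-, TRANSFORM:P4(v=20,ok=T), EMIT:P3(v=0,ok=F)] out:P2(v=16); in:P5
Tick 9: [PARSE:P6(v=11,ok=F), VALIDATE:P5(v=6,ok=F), TRANSFORM:-, EMIT:P4(v=20,ok=T)] out:P3(v=0); in:P6
Emitted by tick 9: ['P1', 'P2', 'P3']

Answer: 3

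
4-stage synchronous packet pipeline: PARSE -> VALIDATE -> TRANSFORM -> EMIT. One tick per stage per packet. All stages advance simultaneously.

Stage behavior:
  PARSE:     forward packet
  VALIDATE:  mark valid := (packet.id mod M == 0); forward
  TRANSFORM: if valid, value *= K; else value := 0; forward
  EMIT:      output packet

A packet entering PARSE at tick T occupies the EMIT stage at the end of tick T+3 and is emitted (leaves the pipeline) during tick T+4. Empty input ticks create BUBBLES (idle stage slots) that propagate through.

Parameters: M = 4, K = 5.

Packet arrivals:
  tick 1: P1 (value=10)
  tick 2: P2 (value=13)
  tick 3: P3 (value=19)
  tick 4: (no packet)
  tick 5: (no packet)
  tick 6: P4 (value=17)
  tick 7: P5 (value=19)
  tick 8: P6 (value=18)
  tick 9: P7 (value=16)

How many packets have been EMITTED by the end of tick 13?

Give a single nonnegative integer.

Answer: 7

Derivation:
Tick 1: [PARSE:P1(v=10,ok=F), VALIDATE:-, TRANSFORM:-, EMIT:-] out:-; in:P1
Tick 2: [PARSE:P2(v=13,ok=F), VALIDATE:P1(v=10,ok=F), TRANSFORM:-, EMIT:-] out:-; in:P2
Tick 3: [PARSE:P3(v=19,ok=F), VALIDATE:P2(v=13,ok=F), TRANSFORM:P1(v=0,ok=F), EMIT:-] out:-; in:P3
Tick 4: [PARSE:-, VALIDATE:P3(v=19,ok=F), TRANSFORM:P2(v=0,ok=F), EMIT:P1(v=0,ok=F)] out:-; in:-
Tick 5: [PARSE:-, VALIDATE:-, TRANSFORM:P3(v=0,ok=F), EMIT:P2(v=0,ok=F)] out:P1(v=0); in:-
Tick 6: [PARSE:P4(v=17,ok=F), VALIDATE:-, TRANSFORM:-, EMIT:P3(v=0,ok=F)] out:P2(v=0); in:P4
Tick 7: [PARSE:P5(v=19,ok=F), VALIDATE:P4(v=17,ok=T), TRANSFORM:-, EMIT:-] out:P3(v=0); in:P5
Tick 8: [PARSE:P6(v=18,ok=F), VALIDATE:P5(v=19,ok=F), TRANSFORM:P4(v=85,ok=T), EMIT:-] out:-; in:P6
Tick 9: [PARSE:P7(v=16,ok=F), VALIDATE:P6(v=18,ok=F), TRANSFORM:P5(v=0,ok=F), EMIT:P4(v=85,ok=T)] out:-; in:P7
Tick 10: [PARSE:-, VALIDATE:P7(v=16,ok=F), TRANSFORM:P6(v=0,ok=F), EMIT:P5(v=0,ok=F)] out:P4(v=85); in:-
Tick 11: [PARSE:-, VALIDATE:-, TRANSFORM:P7(v=0,ok=F), EMIT:P6(v=0,ok=F)] out:P5(v=0); in:-
Tick 12: [PARSE:-, VALIDATE:-, TRANSFORM:-, EMIT:P7(v=0,ok=F)] out:P6(v=0); in:-
Tick 13: [PARSE:-, VALIDATE:-, TRANSFORM:-, EMIT:-] out:P7(v=0); in:-
Emitted by tick 13: ['P1', 'P2', 'P3', 'P4', 'P5', 'P6', 'P7']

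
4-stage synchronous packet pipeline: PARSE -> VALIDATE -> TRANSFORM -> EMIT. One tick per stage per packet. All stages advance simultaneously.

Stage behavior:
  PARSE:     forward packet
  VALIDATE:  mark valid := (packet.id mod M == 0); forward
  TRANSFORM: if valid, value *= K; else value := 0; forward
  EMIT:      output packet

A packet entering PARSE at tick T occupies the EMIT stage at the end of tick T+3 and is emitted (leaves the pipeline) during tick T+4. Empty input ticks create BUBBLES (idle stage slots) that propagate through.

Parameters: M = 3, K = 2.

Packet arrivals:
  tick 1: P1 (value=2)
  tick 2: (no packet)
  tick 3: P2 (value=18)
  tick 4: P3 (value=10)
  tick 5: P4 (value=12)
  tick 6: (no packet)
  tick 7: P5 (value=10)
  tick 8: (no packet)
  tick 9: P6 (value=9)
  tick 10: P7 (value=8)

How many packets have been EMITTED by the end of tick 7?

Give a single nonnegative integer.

Answer: 2

Derivation:
Tick 1: [PARSE:P1(v=2,ok=F), VALIDATE:-, TRANSFORM:-, EMIT:-] out:-; in:P1
Tick 2: [PARSE:-, VALIDATE:P1(v=2,ok=F), TRANSFORM:-, EMIT:-] out:-; in:-
Tick 3: [PARSE:P2(v=18,ok=F), VALIDATE:-, TRANSFORM:P1(v=0,ok=F), EMIT:-] out:-; in:P2
Tick 4: [PARSE:P3(v=10,ok=F), VALIDATE:P2(v=18,ok=F), TRANSFORM:-, EMIT:P1(v=0,ok=F)] out:-; in:P3
Tick 5: [PARSE:P4(v=12,ok=F), VALIDATE:P3(v=10,ok=T), TRANSFORM:P2(v=0,ok=F), EMIT:-] out:P1(v=0); in:P4
Tick 6: [PARSE:-, VALIDATE:P4(v=12,ok=F), TRANSFORM:P3(v=20,ok=T), EMIT:P2(v=0,ok=F)] out:-; in:-
Tick 7: [PARSE:P5(v=10,ok=F), VALIDATE:-, TRANSFORM:P4(v=0,ok=F), EMIT:P3(v=20,ok=T)] out:P2(v=0); in:P5
Emitted by tick 7: ['P1', 'P2']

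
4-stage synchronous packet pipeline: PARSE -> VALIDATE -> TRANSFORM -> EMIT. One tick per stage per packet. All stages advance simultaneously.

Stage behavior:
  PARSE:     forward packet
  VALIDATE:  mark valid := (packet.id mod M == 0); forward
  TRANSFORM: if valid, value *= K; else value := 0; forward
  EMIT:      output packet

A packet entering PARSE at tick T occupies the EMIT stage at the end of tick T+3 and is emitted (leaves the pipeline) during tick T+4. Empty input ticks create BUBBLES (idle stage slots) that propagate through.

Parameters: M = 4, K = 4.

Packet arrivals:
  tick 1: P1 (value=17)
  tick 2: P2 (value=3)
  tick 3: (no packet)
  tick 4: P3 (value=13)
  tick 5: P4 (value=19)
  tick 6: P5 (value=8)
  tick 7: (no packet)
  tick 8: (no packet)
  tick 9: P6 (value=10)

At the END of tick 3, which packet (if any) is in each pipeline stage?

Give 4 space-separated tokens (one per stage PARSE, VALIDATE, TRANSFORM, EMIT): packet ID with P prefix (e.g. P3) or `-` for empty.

Answer: - P2 P1 -

Derivation:
Tick 1: [PARSE:P1(v=17,ok=F), VALIDATE:-, TRANSFORM:-, EMIT:-] out:-; in:P1
Tick 2: [PARSE:P2(v=3,ok=F), VALIDATE:P1(v=17,ok=F), TRANSFORM:-, EMIT:-] out:-; in:P2
Tick 3: [PARSE:-, VALIDATE:P2(v=3,ok=F), TRANSFORM:P1(v=0,ok=F), EMIT:-] out:-; in:-
At end of tick 3: ['-', 'P2', 'P1', '-']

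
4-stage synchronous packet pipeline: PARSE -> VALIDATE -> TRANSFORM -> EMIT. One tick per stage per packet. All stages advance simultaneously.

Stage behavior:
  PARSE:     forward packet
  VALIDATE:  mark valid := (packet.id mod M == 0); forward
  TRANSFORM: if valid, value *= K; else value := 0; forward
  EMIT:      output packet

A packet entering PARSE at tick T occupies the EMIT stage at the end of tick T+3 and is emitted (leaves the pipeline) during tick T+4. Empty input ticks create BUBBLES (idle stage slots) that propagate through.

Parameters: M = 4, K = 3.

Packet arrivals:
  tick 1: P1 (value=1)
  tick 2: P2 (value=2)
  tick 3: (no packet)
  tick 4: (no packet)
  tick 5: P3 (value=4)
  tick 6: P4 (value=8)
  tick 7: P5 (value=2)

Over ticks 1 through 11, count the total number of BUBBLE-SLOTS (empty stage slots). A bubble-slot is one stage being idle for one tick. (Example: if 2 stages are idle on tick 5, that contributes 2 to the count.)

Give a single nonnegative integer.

Tick 1: [PARSE:P1(v=1,ok=F), VALIDATE:-, TRANSFORM:-, EMIT:-] out:-; bubbles=3
Tick 2: [PARSE:P2(v=2,ok=F), VALIDATE:P1(v=1,ok=F), TRANSFORM:-, EMIT:-] out:-; bubbles=2
Tick 3: [PARSE:-, VALIDATE:P2(v=2,ok=F), TRANSFORM:P1(v=0,ok=F), EMIT:-] out:-; bubbles=2
Tick 4: [PARSE:-, VALIDATE:-, TRANSFORM:P2(v=0,ok=F), EMIT:P1(v=0,ok=F)] out:-; bubbles=2
Tick 5: [PARSE:P3(v=4,ok=F), VALIDATE:-, TRANSFORM:-, EMIT:P2(v=0,ok=F)] out:P1(v=0); bubbles=2
Tick 6: [PARSE:P4(v=8,ok=F), VALIDATE:P3(v=4,ok=F), TRANSFORM:-, EMIT:-] out:P2(v=0); bubbles=2
Tick 7: [PARSE:P5(v=2,ok=F), VALIDATE:P4(v=8,ok=T), TRANSFORM:P3(v=0,ok=F), EMIT:-] out:-; bubbles=1
Tick 8: [PARSE:-, VALIDATE:P5(v=2,ok=F), TRANSFORM:P4(v=24,ok=T), EMIT:P3(v=0,ok=F)] out:-; bubbles=1
Tick 9: [PARSE:-, VALIDATE:-, TRANSFORM:P5(v=0,ok=F), EMIT:P4(v=24,ok=T)] out:P3(v=0); bubbles=2
Tick 10: [PARSE:-, VALIDATE:-, TRANSFORM:-, EMIT:P5(v=0,ok=F)] out:P4(v=24); bubbles=3
Tick 11: [PARSE:-, VALIDATE:-, TRANSFORM:-, EMIT:-] out:P5(v=0); bubbles=4
Total bubble-slots: 24

Answer: 24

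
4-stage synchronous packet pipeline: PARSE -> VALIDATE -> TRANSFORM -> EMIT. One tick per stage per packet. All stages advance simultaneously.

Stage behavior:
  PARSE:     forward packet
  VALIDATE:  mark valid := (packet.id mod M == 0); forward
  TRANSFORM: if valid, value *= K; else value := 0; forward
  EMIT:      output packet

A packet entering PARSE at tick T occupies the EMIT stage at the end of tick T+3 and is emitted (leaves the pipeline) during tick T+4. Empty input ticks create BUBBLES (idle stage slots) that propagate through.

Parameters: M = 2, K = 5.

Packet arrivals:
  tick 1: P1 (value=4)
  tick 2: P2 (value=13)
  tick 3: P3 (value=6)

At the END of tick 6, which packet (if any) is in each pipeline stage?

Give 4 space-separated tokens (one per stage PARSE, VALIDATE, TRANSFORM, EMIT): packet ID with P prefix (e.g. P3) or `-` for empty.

Tick 1: [PARSE:P1(v=4,ok=F), VALIDATE:-, TRANSFORM:-, EMIT:-] out:-; in:P1
Tick 2: [PARSE:P2(v=13,ok=F), VALIDATE:P1(v=4,ok=F), TRANSFORM:-, EMIT:-] out:-; in:P2
Tick 3: [PARSE:P3(v=6,ok=F), VALIDATE:P2(v=13,ok=T), TRANSFORM:P1(v=0,ok=F), EMIT:-] out:-; in:P3
Tick 4: [PARSE:-, VALIDATE:P3(v=6,ok=F), TRANSFORM:P2(v=65,ok=T), EMIT:P1(v=0,ok=F)] out:-; in:-
Tick 5: [PARSE:-, VALIDATE:-, TRANSFORM:P3(v=0,ok=F), EMIT:P2(v=65,ok=T)] out:P1(v=0); in:-
Tick 6: [PARSE:-, VALIDATE:-, TRANSFORM:-, EMIT:P3(v=0,ok=F)] out:P2(v=65); in:-
At end of tick 6: ['-', '-', '-', 'P3']

Answer: - - - P3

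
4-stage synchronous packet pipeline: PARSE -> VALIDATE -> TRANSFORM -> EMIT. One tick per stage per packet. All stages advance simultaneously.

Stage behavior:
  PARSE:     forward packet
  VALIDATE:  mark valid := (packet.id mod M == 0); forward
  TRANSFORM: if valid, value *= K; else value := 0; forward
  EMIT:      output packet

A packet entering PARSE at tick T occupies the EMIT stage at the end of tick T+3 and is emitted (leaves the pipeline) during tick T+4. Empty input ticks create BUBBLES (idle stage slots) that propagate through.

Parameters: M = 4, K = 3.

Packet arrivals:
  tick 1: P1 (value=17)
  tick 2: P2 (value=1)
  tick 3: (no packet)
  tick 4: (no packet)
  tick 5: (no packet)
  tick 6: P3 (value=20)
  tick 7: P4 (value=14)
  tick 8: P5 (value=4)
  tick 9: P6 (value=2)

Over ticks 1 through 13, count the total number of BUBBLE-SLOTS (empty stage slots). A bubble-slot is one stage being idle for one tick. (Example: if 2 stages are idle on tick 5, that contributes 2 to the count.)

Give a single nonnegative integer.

Tick 1: [PARSE:P1(v=17,ok=F), VALIDATE:-, TRANSFORM:-, EMIT:-] out:-; bubbles=3
Tick 2: [PARSE:P2(v=1,ok=F), VALIDATE:P1(v=17,ok=F), TRANSFORM:-, EMIT:-] out:-; bubbles=2
Tick 3: [PARSE:-, VALIDATE:P2(v=1,ok=F), TRANSFORM:P1(v=0,ok=F), EMIT:-] out:-; bubbles=2
Tick 4: [PARSE:-, VALIDATE:-, TRANSFORM:P2(v=0,ok=F), EMIT:P1(v=0,ok=F)] out:-; bubbles=2
Tick 5: [PARSE:-, VALIDATE:-, TRANSFORM:-, EMIT:P2(v=0,ok=F)] out:P1(v=0); bubbles=3
Tick 6: [PARSE:P3(v=20,ok=F), VALIDATE:-, TRANSFORM:-, EMIT:-] out:P2(v=0); bubbles=3
Tick 7: [PARSE:P4(v=14,ok=F), VALIDATE:P3(v=20,ok=F), TRANSFORM:-, EMIT:-] out:-; bubbles=2
Tick 8: [PARSE:P5(v=4,ok=F), VALIDATE:P4(v=14,ok=T), TRANSFORM:P3(v=0,ok=F), EMIT:-] out:-; bubbles=1
Tick 9: [PARSE:P6(v=2,ok=F), VALIDATE:P5(v=4,ok=F), TRANSFORM:P4(v=42,ok=T), EMIT:P3(v=0,ok=F)] out:-; bubbles=0
Tick 10: [PARSE:-, VALIDATE:P6(v=2,ok=F), TRANSFORM:P5(v=0,ok=F), EMIT:P4(v=42,ok=T)] out:P3(v=0); bubbles=1
Tick 11: [PARSE:-, VALIDATE:-, TRANSFORM:P6(v=0,ok=F), EMIT:P5(v=0,ok=F)] out:P4(v=42); bubbles=2
Tick 12: [PARSE:-, VALIDATE:-, TRANSFORM:-, EMIT:P6(v=0,ok=F)] out:P5(v=0); bubbles=3
Tick 13: [PARSE:-, VALIDATE:-, TRANSFORM:-, EMIT:-] out:P6(v=0); bubbles=4
Total bubble-slots: 28

Answer: 28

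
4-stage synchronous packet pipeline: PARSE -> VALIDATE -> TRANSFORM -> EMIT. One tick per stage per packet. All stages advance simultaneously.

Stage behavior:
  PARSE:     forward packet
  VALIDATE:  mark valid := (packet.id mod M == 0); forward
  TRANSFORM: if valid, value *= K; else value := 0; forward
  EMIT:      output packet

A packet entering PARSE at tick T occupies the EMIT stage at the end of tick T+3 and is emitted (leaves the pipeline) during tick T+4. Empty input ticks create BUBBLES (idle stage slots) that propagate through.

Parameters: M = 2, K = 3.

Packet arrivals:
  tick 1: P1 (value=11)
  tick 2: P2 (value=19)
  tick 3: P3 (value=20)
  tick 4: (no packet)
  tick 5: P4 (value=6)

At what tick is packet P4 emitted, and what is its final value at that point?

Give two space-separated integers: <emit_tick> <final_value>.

Answer: 9 18

Derivation:
Tick 1: [PARSE:P1(v=11,ok=F), VALIDATE:-, TRANSFORM:-, EMIT:-] out:-; in:P1
Tick 2: [PARSE:P2(v=19,ok=F), VALIDATE:P1(v=11,ok=F), TRANSFORM:-, EMIT:-] out:-; in:P2
Tick 3: [PARSE:P3(v=20,ok=F), VALIDATE:P2(v=19,ok=T), TRANSFORM:P1(v=0,ok=F), EMIT:-] out:-; in:P3
Tick 4: [PARSE:-, VALIDATE:P3(v=20,ok=F), TRANSFORM:P2(v=57,ok=T), EMIT:P1(v=0,ok=F)] out:-; in:-
Tick 5: [PARSE:P4(v=6,ok=F), VALIDATE:-, TRANSFORM:P3(v=0,ok=F), EMIT:P2(v=57,ok=T)] out:P1(v=0); in:P4
Tick 6: [PARSE:-, VALIDATE:P4(v=6,ok=T), TRANSFORM:-, EMIT:P3(v=0,ok=F)] out:P2(v=57); in:-
Tick 7: [PARSE:-, VALIDATE:-, TRANSFORM:P4(v=18,ok=T), EMIT:-] out:P3(v=0); in:-
Tick 8: [PARSE:-, VALIDATE:-, TRANSFORM:-, EMIT:P4(v=18,ok=T)] out:-; in:-
Tick 9: [PARSE:-, VALIDATE:-, TRANSFORM:-, EMIT:-] out:P4(v=18); in:-
P4: arrives tick 5, valid=True (id=4, id%2=0), emit tick 9, final value 18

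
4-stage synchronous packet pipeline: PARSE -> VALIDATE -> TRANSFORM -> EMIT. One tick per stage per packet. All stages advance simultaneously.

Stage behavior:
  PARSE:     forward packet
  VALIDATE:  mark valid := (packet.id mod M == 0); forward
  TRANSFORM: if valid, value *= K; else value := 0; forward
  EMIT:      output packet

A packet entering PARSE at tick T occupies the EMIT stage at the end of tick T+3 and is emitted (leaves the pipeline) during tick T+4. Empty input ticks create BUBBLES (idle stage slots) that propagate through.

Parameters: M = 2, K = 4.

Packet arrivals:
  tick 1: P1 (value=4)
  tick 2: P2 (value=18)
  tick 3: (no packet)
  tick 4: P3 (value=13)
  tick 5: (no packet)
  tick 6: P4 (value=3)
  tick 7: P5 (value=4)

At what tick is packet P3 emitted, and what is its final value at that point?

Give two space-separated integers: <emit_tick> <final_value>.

Answer: 8 0

Derivation:
Tick 1: [PARSE:P1(v=4,ok=F), VALIDATE:-, TRANSFORM:-, EMIT:-] out:-; in:P1
Tick 2: [PARSE:P2(v=18,ok=F), VALIDATE:P1(v=4,ok=F), TRANSFORM:-, EMIT:-] out:-; in:P2
Tick 3: [PARSE:-, VALIDATE:P2(v=18,ok=T), TRANSFORM:P1(v=0,ok=F), EMIT:-] out:-; in:-
Tick 4: [PARSE:P3(v=13,ok=F), VALIDATE:-, TRANSFORM:P2(v=72,ok=T), EMIT:P1(v=0,ok=F)] out:-; in:P3
Tick 5: [PARSE:-, VALIDATE:P3(v=13,ok=F), TRANSFORM:-, EMIT:P2(v=72,ok=T)] out:P1(v=0); in:-
Tick 6: [PARSE:P4(v=3,ok=F), VALIDATE:-, TRANSFORM:P3(v=0,ok=F), EMIT:-] out:P2(v=72); in:P4
Tick 7: [PARSE:P5(v=4,ok=F), VALIDATE:P4(v=3,ok=T), TRANSFORM:-, EMIT:P3(v=0,ok=F)] out:-; in:P5
Tick 8: [PARSE:-, VALIDATE:P5(v=4,ok=F), TRANSFORM:P4(v=12,ok=T), EMIT:-] out:P3(v=0); in:-
Tick 9: [PARSE:-, VALIDATE:-, TRANSFORM:P5(v=0,ok=F), EMIT:P4(v=12,ok=T)] out:-; in:-
Tick 10: [PARSE:-, VALIDATE:-, TRANSFORM:-, EMIT:P5(v=0,ok=F)] out:P4(v=12); in:-
Tick 11: [PARSE:-, VALIDATE:-, TRANSFORM:-, EMIT:-] out:P5(v=0); in:-
P3: arrives tick 4, valid=False (id=3, id%2=1), emit tick 8, final value 0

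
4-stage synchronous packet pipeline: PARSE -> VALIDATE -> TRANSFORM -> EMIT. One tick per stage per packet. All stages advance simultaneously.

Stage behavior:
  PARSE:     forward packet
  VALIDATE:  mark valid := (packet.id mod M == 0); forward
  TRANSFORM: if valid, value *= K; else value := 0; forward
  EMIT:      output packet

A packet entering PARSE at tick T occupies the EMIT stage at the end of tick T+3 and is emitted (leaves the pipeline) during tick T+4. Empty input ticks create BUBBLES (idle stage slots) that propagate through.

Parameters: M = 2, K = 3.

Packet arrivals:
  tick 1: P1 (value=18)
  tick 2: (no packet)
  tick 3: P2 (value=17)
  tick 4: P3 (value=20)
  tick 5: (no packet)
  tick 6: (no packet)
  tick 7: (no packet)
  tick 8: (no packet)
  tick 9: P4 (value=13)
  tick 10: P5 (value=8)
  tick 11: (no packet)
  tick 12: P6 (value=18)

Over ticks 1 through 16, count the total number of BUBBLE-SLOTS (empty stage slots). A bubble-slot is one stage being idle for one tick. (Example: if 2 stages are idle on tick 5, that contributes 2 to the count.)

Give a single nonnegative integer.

Tick 1: [PARSE:P1(v=18,ok=F), VALIDATE:-, TRANSFORM:-, EMIT:-] out:-; bubbles=3
Tick 2: [PARSE:-, VALIDATE:P1(v=18,ok=F), TRANSFORM:-, EMIT:-] out:-; bubbles=3
Tick 3: [PARSE:P2(v=17,ok=F), VALIDATE:-, TRANSFORM:P1(v=0,ok=F), EMIT:-] out:-; bubbles=2
Tick 4: [PARSE:P3(v=20,ok=F), VALIDATE:P2(v=17,ok=T), TRANSFORM:-, EMIT:P1(v=0,ok=F)] out:-; bubbles=1
Tick 5: [PARSE:-, VALIDATE:P3(v=20,ok=F), TRANSFORM:P2(v=51,ok=T), EMIT:-] out:P1(v=0); bubbles=2
Tick 6: [PARSE:-, VALIDATE:-, TRANSFORM:P3(v=0,ok=F), EMIT:P2(v=51,ok=T)] out:-; bubbles=2
Tick 7: [PARSE:-, VALIDATE:-, TRANSFORM:-, EMIT:P3(v=0,ok=F)] out:P2(v=51); bubbles=3
Tick 8: [PARSE:-, VALIDATE:-, TRANSFORM:-, EMIT:-] out:P3(v=0); bubbles=4
Tick 9: [PARSE:P4(v=13,ok=F), VALIDATE:-, TRANSFORM:-, EMIT:-] out:-; bubbles=3
Tick 10: [PARSE:P5(v=8,ok=F), VALIDATE:P4(v=13,ok=T), TRANSFORM:-, EMIT:-] out:-; bubbles=2
Tick 11: [PARSE:-, VALIDATE:P5(v=8,ok=F), TRANSFORM:P4(v=39,ok=T), EMIT:-] out:-; bubbles=2
Tick 12: [PARSE:P6(v=18,ok=F), VALIDATE:-, TRANSFORM:P5(v=0,ok=F), EMIT:P4(v=39,ok=T)] out:-; bubbles=1
Tick 13: [PARSE:-, VALIDATE:P6(v=18,ok=T), TRANSFORM:-, EMIT:P5(v=0,ok=F)] out:P4(v=39); bubbles=2
Tick 14: [PARSE:-, VALIDATE:-, TRANSFORM:P6(v=54,ok=T), EMIT:-] out:P5(v=0); bubbles=3
Tick 15: [PARSE:-, VALIDATE:-, TRANSFORM:-, EMIT:P6(v=54,ok=T)] out:-; bubbles=3
Tick 16: [PARSE:-, VALIDATE:-, TRANSFORM:-, EMIT:-] out:P6(v=54); bubbles=4
Total bubble-slots: 40

Answer: 40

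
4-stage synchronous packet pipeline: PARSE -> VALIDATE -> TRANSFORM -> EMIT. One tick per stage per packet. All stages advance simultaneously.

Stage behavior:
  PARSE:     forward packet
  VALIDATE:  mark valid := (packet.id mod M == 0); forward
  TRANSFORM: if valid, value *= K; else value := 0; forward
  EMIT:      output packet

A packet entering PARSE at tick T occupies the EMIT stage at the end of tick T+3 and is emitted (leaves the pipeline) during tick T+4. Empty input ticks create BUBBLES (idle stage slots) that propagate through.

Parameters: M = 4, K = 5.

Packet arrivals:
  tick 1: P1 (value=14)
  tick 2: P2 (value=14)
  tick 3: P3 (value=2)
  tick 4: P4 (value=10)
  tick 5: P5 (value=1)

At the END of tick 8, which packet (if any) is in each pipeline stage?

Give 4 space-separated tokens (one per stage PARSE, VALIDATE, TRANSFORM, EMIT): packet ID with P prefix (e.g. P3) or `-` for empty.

Tick 1: [PARSE:P1(v=14,ok=F), VALIDATE:-, TRANSFORM:-, EMIT:-] out:-; in:P1
Tick 2: [PARSE:P2(v=14,ok=F), VALIDATE:P1(v=14,ok=F), TRANSFORM:-, EMIT:-] out:-; in:P2
Tick 3: [PARSE:P3(v=2,ok=F), VALIDATE:P2(v=14,ok=F), TRANSFORM:P1(v=0,ok=F), EMIT:-] out:-; in:P3
Tick 4: [PARSE:P4(v=10,ok=F), VALIDATE:P3(v=2,ok=F), TRANSFORM:P2(v=0,ok=F), EMIT:P1(v=0,ok=F)] out:-; in:P4
Tick 5: [PARSE:P5(v=1,ok=F), VALIDATE:P4(v=10,ok=T), TRANSFORM:P3(v=0,ok=F), EMIT:P2(v=0,ok=F)] out:P1(v=0); in:P5
Tick 6: [PARSE:-, VALIDATE:P5(v=1,ok=F), TRANSFORM:P4(v=50,ok=T), EMIT:P3(v=0,ok=F)] out:P2(v=0); in:-
Tick 7: [PARSE:-, VALIDATE:-, TRANSFORM:P5(v=0,ok=F), EMIT:P4(v=50,ok=T)] out:P3(v=0); in:-
Tick 8: [PARSE:-, VALIDATE:-, TRANSFORM:-, EMIT:P5(v=0,ok=F)] out:P4(v=50); in:-
At end of tick 8: ['-', '-', '-', 'P5']

Answer: - - - P5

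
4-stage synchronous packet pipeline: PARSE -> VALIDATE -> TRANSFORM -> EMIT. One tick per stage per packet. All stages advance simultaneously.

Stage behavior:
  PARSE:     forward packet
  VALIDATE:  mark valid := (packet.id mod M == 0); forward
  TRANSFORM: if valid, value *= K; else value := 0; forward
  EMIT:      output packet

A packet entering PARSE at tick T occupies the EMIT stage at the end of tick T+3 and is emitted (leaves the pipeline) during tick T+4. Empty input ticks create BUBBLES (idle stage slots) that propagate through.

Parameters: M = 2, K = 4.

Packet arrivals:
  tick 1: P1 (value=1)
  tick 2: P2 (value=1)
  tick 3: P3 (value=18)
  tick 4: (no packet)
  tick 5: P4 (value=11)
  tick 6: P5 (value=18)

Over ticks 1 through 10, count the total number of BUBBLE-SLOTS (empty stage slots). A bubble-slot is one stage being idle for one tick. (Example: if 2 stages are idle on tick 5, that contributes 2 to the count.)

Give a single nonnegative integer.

Tick 1: [PARSE:P1(v=1,ok=F), VALIDATE:-, TRANSFORM:-, EMIT:-] out:-; bubbles=3
Tick 2: [PARSE:P2(v=1,ok=F), VALIDATE:P1(v=1,ok=F), TRANSFORM:-, EMIT:-] out:-; bubbles=2
Tick 3: [PARSE:P3(v=18,ok=F), VALIDATE:P2(v=1,ok=T), TRANSFORM:P1(v=0,ok=F), EMIT:-] out:-; bubbles=1
Tick 4: [PARSE:-, VALIDATE:P3(v=18,ok=F), TRANSFORM:P2(v=4,ok=T), EMIT:P1(v=0,ok=F)] out:-; bubbles=1
Tick 5: [PARSE:P4(v=11,ok=F), VALIDATE:-, TRANSFORM:P3(v=0,ok=F), EMIT:P2(v=4,ok=T)] out:P1(v=0); bubbles=1
Tick 6: [PARSE:P5(v=18,ok=F), VALIDATE:P4(v=11,ok=T), TRANSFORM:-, EMIT:P3(v=0,ok=F)] out:P2(v=4); bubbles=1
Tick 7: [PARSE:-, VALIDATE:P5(v=18,ok=F), TRANSFORM:P4(v=44,ok=T), EMIT:-] out:P3(v=0); bubbles=2
Tick 8: [PARSE:-, VALIDATE:-, TRANSFORM:P5(v=0,ok=F), EMIT:P4(v=44,ok=T)] out:-; bubbles=2
Tick 9: [PARSE:-, VALIDATE:-, TRANSFORM:-, EMIT:P5(v=0,ok=F)] out:P4(v=44); bubbles=3
Tick 10: [PARSE:-, VALIDATE:-, TRANSFORM:-, EMIT:-] out:P5(v=0); bubbles=4
Total bubble-slots: 20

Answer: 20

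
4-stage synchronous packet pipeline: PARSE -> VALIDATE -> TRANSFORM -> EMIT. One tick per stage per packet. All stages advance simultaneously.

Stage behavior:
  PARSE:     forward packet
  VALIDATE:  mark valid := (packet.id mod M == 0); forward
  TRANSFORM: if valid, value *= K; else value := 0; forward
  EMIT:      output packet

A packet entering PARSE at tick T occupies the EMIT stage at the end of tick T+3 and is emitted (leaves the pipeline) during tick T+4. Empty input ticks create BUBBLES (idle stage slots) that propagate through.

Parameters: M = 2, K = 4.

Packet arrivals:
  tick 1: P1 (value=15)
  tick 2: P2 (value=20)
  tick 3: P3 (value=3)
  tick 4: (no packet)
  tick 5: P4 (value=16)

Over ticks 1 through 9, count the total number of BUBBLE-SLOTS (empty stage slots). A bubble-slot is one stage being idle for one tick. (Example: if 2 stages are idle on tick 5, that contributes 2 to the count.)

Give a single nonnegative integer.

Tick 1: [PARSE:P1(v=15,ok=F), VALIDATE:-, TRANSFORM:-, EMIT:-] out:-; bubbles=3
Tick 2: [PARSE:P2(v=20,ok=F), VALIDATE:P1(v=15,ok=F), TRANSFORM:-, EMIT:-] out:-; bubbles=2
Tick 3: [PARSE:P3(v=3,ok=F), VALIDATE:P2(v=20,ok=T), TRANSFORM:P1(v=0,ok=F), EMIT:-] out:-; bubbles=1
Tick 4: [PARSE:-, VALIDATE:P3(v=3,ok=F), TRANSFORM:P2(v=80,ok=T), EMIT:P1(v=0,ok=F)] out:-; bubbles=1
Tick 5: [PARSE:P4(v=16,ok=F), VALIDATE:-, TRANSFORM:P3(v=0,ok=F), EMIT:P2(v=80,ok=T)] out:P1(v=0); bubbles=1
Tick 6: [PARSE:-, VALIDATE:P4(v=16,ok=T), TRANSFORM:-, EMIT:P3(v=0,ok=F)] out:P2(v=80); bubbles=2
Tick 7: [PARSE:-, VALIDATE:-, TRANSFORM:P4(v=64,ok=T), EMIT:-] out:P3(v=0); bubbles=3
Tick 8: [PARSE:-, VALIDATE:-, TRANSFORM:-, EMIT:P4(v=64,ok=T)] out:-; bubbles=3
Tick 9: [PARSE:-, VALIDATE:-, TRANSFORM:-, EMIT:-] out:P4(v=64); bubbles=4
Total bubble-slots: 20

Answer: 20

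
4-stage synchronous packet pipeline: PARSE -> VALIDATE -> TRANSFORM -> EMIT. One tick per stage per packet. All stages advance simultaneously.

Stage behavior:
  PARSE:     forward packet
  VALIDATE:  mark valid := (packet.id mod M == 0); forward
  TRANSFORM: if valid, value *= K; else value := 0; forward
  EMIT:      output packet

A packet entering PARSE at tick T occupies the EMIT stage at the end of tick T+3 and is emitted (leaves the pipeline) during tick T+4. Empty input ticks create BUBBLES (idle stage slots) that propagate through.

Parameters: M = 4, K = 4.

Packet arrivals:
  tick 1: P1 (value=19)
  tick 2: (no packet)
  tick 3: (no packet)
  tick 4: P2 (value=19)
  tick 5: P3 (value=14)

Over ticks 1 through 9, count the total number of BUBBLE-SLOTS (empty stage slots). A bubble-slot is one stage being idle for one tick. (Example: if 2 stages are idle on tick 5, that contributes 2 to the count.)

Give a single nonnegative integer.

Tick 1: [PARSE:P1(v=19,ok=F), VALIDATE:-, TRANSFORM:-, EMIT:-] out:-; bubbles=3
Tick 2: [PARSE:-, VALIDATE:P1(v=19,ok=F), TRANSFORM:-, EMIT:-] out:-; bubbles=3
Tick 3: [PARSE:-, VALIDATE:-, TRANSFORM:P1(v=0,ok=F), EMIT:-] out:-; bubbles=3
Tick 4: [PARSE:P2(v=19,ok=F), VALIDATE:-, TRANSFORM:-, EMIT:P1(v=0,ok=F)] out:-; bubbles=2
Tick 5: [PARSE:P3(v=14,ok=F), VALIDATE:P2(v=19,ok=F), TRANSFORM:-, EMIT:-] out:P1(v=0); bubbles=2
Tick 6: [PARSE:-, VALIDATE:P3(v=14,ok=F), TRANSFORM:P2(v=0,ok=F), EMIT:-] out:-; bubbles=2
Tick 7: [PARSE:-, VALIDATE:-, TRANSFORM:P3(v=0,ok=F), EMIT:P2(v=0,ok=F)] out:-; bubbles=2
Tick 8: [PARSE:-, VALIDATE:-, TRANSFORM:-, EMIT:P3(v=0,ok=F)] out:P2(v=0); bubbles=3
Tick 9: [PARSE:-, VALIDATE:-, TRANSFORM:-, EMIT:-] out:P3(v=0); bubbles=4
Total bubble-slots: 24

Answer: 24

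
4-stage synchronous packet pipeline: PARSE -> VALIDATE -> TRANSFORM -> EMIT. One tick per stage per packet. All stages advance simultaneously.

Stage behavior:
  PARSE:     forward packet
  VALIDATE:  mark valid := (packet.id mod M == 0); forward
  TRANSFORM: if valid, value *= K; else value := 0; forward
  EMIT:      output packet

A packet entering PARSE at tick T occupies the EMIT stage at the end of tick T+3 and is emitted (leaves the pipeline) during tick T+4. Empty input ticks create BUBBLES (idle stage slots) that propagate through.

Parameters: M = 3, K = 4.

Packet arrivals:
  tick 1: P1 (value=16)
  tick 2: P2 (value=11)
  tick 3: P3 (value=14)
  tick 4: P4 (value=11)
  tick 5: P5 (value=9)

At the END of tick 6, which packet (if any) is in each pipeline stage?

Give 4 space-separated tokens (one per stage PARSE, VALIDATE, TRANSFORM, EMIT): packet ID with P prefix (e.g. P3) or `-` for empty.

Answer: - P5 P4 P3

Derivation:
Tick 1: [PARSE:P1(v=16,ok=F), VALIDATE:-, TRANSFORM:-, EMIT:-] out:-; in:P1
Tick 2: [PARSE:P2(v=11,ok=F), VALIDATE:P1(v=16,ok=F), TRANSFORM:-, EMIT:-] out:-; in:P2
Tick 3: [PARSE:P3(v=14,ok=F), VALIDATE:P2(v=11,ok=F), TRANSFORM:P1(v=0,ok=F), EMIT:-] out:-; in:P3
Tick 4: [PARSE:P4(v=11,ok=F), VALIDATE:P3(v=14,ok=T), TRANSFORM:P2(v=0,ok=F), EMIT:P1(v=0,ok=F)] out:-; in:P4
Tick 5: [PARSE:P5(v=9,ok=F), VALIDATE:P4(v=11,ok=F), TRANSFORM:P3(v=56,ok=T), EMIT:P2(v=0,ok=F)] out:P1(v=0); in:P5
Tick 6: [PARSE:-, VALIDATE:P5(v=9,ok=F), TRANSFORM:P4(v=0,ok=F), EMIT:P3(v=56,ok=T)] out:P2(v=0); in:-
At end of tick 6: ['-', 'P5', 'P4', 'P3']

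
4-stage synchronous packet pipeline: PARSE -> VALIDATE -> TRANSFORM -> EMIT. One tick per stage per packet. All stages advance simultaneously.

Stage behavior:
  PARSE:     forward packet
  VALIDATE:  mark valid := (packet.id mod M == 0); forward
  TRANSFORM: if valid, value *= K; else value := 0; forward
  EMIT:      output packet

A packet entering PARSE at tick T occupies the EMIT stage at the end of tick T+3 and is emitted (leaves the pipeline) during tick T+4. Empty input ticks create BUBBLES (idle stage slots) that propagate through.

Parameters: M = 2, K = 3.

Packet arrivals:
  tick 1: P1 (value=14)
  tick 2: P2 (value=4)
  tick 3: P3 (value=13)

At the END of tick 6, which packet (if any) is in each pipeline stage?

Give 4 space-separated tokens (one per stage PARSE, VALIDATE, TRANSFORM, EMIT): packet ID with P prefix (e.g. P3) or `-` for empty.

Tick 1: [PARSE:P1(v=14,ok=F), VALIDATE:-, TRANSFORM:-, EMIT:-] out:-; in:P1
Tick 2: [PARSE:P2(v=4,ok=F), VALIDATE:P1(v=14,ok=F), TRANSFORM:-, EMIT:-] out:-; in:P2
Tick 3: [PARSE:P3(v=13,ok=F), VALIDATE:P2(v=4,ok=T), TRANSFORM:P1(v=0,ok=F), EMIT:-] out:-; in:P3
Tick 4: [PARSE:-, VALIDATE:P3(v=13,ok=F), TRANSFORM:P2(v=12,ok=T), EMIT:P1(v=0,ok=F)] out:-; in:-
Tick 5: [PARSE:-, VALIDATE:-, TRANSFORM:P3(v=0,ok=F), EMIT:P2(v=12,ok=T)] out:P1(v=0); in:-
Tick 6: [PARSE:-, VALIDATE:-, TRANSFORM:-, EMIT:P3(v=0,ok=F)] out:P2(v=12); in:-
At end of tick 6: ['-', '-', '-', 'P3']

Answer: - - - P3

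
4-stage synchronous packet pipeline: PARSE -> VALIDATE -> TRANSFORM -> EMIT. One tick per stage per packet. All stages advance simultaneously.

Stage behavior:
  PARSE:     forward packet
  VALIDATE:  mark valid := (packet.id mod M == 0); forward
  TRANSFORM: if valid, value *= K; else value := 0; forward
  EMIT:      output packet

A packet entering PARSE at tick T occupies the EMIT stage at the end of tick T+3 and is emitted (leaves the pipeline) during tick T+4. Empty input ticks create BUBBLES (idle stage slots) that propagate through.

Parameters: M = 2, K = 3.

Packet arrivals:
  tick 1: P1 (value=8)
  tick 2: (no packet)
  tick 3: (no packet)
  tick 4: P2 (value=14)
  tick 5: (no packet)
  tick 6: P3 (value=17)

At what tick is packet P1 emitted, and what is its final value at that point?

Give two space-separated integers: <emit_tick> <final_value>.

Tick 1: [PARSE:P1(v=8,ok=F), VALIDATE:-, TRANSFORM:-, EMIT:-] out:-; in:P1
Tick 2: [PARSE:-, VALIDATE:P1(v=8,ok=F), TRANSFORM:-, EMIT:-] out:-; in:-
Tick 3: [PARSE:-, VALIDATE:-, TRANSFORM:P1(v=0,ok=F), EMIT:-] out:-; in:-
Tick 4: [PARSE:P2(v=14,ok=F), VALIDATE:-, TRANSFORM:-, EMIT:P1(v=0,ok=F)] out:-; in:P2
Tick 5: [PARSE:-, VALIDATE:P2(v=14,ok=T), TRANSFORM:-, EMIT:-] out:P1(v=0); in:-
Tick 6: [PARSE:P3(v=17,ok=F), VALIDATE:-, TRANSFORM:P2(v=42,ok=T), EMIT:-] out:-; in:P3
Tick 7: [PARSE:-, VALIDATE:P3(v=17,ok=F), TRANSFORM:-, EMIT:P2(v=42,ok=T)] out:-; in:-
Tick 8: [PARSE:-, VALIDATE:-, TRANSFORM:P3(v=0,ok=F), EMIT:-] out:P2(v=42); in:-
Tick 9: [PARSE:-, VALIDATE:-, TRANSFORM:-, EMIT:P3(v=0,ok=F)] out:-; in:-
Tick 10: [PARSE:-, VALIDATE:-, TRANSFORM:-, EMIT:-] out:P3(v=0); in:-
P1: arrives tick 1, valid=False (id=1, id%2=1), emit tick 5, final value 0

Answer: 5 0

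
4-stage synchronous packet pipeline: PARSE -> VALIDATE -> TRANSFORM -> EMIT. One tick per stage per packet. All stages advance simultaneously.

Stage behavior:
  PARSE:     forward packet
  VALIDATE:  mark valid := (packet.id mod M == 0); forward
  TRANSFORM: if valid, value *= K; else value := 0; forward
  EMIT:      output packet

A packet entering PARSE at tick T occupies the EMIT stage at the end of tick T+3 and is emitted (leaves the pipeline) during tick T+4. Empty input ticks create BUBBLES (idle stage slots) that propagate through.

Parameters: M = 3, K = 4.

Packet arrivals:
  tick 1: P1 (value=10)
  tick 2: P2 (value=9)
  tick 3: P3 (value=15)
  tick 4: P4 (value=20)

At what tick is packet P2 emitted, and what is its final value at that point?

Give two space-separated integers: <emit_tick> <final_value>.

Tick 1: [PARSE:P1(v=10,ok=F), VALIDATE:-, TRANSFORM:-, EMIT:-] out:-; in:P1
Tick 2: [PARSE:P2(v=9,ok=F), VALIDATE:P1(v=10,ok=F), TRANSFORM:-, EMIT:-] out:-; in:P2
Tick 3: [PARSE:P3(v=15,ok=F), VALIDATE:P2(v=9,ok=F), TRANSFORM:P1(v=0,ok=F), EMIT:-] out:-; in:P3
Tick 4: [PARSE:P4(v=20,ok=F), VALIDATE:P3(v=15,ok=T), TRANSFORM:P2(v=0,ok=F), EMIT:P1(v=0,ok=F)] out:-; in:P4
Tick 5: [PARSE:-, VALIDATE:P4(v=20,ok=F), TRANSFORM:P3(v=60,ok=T), EMIT:P2(v=0,ok=F)] out:P1(v=0); in:-
Tick 6: [PARSE:-, VALIDATE:-, TRANSFORM:P4(v=0,ok=F), EMIT:P3(v=60,ok=T)] out:P2(v=0); in:-
Tick 7: [PARSE:-, VALIDATE:-, TRANSFORM:-, EMIT:P4(v=0,ok=F)] out:P3(v=60); in:-
Tick 8: [PARSE:-, VALIDATE:-, TRANSFORM:-, EMIT:-] out:P4(v=0); in:-
P2: arrives tick 2, valid=False (id=2, id%3=2), emit tick 6, final value 0

Answer: 6 0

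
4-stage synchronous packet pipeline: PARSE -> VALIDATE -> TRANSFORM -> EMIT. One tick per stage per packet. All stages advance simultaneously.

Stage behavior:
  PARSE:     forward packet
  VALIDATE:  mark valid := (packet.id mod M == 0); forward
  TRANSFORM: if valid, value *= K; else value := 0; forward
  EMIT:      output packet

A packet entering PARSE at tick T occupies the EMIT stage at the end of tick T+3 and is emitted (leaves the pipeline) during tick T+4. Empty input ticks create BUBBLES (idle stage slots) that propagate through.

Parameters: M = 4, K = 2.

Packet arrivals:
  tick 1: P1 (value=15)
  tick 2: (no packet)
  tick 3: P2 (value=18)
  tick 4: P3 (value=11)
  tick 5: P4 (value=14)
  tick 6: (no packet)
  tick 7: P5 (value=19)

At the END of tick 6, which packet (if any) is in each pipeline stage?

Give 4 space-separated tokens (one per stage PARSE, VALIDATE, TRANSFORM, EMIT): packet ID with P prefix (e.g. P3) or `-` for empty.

Tick 1: [PARSE:P1(v=15,ok=F), VALIDATE:-, TRANSFORM:-, EMIT:-] out:-; in:P1
Tick 2: [PARSE:-, VALIDATE:P1(v=15,ok=F), TRANSFORM:-, EMIT:-] out:-; in:-
Tick 3: [PARSE:P2(v=18,ok=F), VALIDATE:-, TRANSFORM:P1(v=0,ok=F), EMIT:-] out:-; in:P2
Tick 4: [PARSE:P3(v=11,ok=F), VALIDATE:P2(v=18,ok=F), TRANSFORM:-, EMIT:P1(v=0,ok=F)] out:-; in:P3
Tick 5: [PARSE:P4(v=14,ok=F), VALIDATE:P3(v=11,ok=F), TRANSFORM:P2(v=0,ok=F), EMIT:-] out:P1(v=0); in:P4
Tick 6: [PARSE:-, VALIDATE:P4(v=14,ok=T), TRANSFORM:P3(v=0,ok=F), EMIT:P2(v=0,ok=F)] out:-; in:-
At end of tick 6: ['-', 'P4', 'P3', 'P2']

Answer: - P4 P3 P2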